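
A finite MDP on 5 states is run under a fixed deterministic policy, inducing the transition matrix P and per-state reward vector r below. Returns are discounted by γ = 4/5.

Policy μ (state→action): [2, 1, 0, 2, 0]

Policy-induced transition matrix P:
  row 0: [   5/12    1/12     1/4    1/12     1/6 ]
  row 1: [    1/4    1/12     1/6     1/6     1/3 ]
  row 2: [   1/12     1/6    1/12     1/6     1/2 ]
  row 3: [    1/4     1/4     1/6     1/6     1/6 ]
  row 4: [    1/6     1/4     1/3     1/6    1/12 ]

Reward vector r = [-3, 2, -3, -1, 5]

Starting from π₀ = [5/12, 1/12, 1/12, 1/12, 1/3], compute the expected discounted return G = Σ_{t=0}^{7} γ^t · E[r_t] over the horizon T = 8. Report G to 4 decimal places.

G = 0.0674

t=0: π = [0.4167, 0.0833, 0.0833, 0.0833, 0.3333], E[r] = 0.2500, γ^t·E[r] = 0.250000, running G = 0.250000
t=1: π = [0.2778, 0.1597, 0.2500, 0.1319, 0.1806], E[r] = -0.4931, γ^t·E[r] = -0.394444, running G = -0.144444
t=2: π = [0.2396, 0.1563, 0.1991, 0.1435, 0.2616], E[r] = 0.1609, γ^t·E[r] = 0.102963, running G = -0.041481
t=3: π = [0.2350, 0.1674, 0.2136, 0.1467, 0.2373], E[r] = 0.0287, γ^t·E[r] = 0.014716, running G = -0.026765
t=4: π = [0.2338, 0.1651, 0.2080, 0.1471, 0.2460], E[r] = 0.0879, γ^t·E[r] = 0.036020, running G = 0.009254
t=5: π = [0.2338, 0.1662, 0.2098, 0.1472, 0.2430], E[r] = 0.0694, γ^t·E[r] = 0.022746, running G = 0.032000
t=6: π = [0.2337, 0.1659, 0.2092, 0.1472, 0.2441], E[r] = 0.0760, γ^t·E[r] = 0.019933, running G = 0.051934
t=7: π = [0.2338, 0.1660, 0.2094, 0.1472, 0.2437], E[r] = 0.0738, γ^t·E[r] = 0.015471, running G = 0.067405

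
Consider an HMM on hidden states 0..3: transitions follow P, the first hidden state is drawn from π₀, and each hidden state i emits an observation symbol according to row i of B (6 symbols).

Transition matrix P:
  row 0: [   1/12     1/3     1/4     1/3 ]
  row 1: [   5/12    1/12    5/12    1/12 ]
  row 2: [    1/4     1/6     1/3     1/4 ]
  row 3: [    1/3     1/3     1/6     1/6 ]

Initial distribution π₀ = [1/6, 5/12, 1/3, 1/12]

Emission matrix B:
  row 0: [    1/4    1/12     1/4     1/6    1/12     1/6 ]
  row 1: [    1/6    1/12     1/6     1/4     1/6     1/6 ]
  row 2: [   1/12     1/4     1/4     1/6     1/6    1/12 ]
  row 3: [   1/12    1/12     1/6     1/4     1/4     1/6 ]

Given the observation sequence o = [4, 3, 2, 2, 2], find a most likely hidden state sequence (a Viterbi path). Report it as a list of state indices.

path = [1, 2, 2, 2, 2]

t=0: δ = [1.389e-02, 6.944e-02, 5.556e-02, 2.083e-02]  (obs o_0=4)
t=1: δ = [4.823e-03, 2.315e-03, 4.823e-03, 3.472e-03]  ψ = [1, 2, 1, 2]  (obs o_1=3)
t=2: δ = [3.014e-04, 2.679e-04, 4.019e-04, 2.679e-04]  ψ = [2, 0, 2, 0]  (obs o_2=2)
t=3: δ = [2.791e-05, 1.674e-05, 3.349e-05, 1.674e-05]  ψ = [1, 0, 2, 0]  (obs o_3=2)
t=4: δ = [2.093e-06, 1.550e-06, 2.791e-06, 1.550e-06]  ψ = [2, 0, 2, 0]  (obs o_4=2)
backtrack: best end state = 2; path = [1, 2, 2, 2, 2]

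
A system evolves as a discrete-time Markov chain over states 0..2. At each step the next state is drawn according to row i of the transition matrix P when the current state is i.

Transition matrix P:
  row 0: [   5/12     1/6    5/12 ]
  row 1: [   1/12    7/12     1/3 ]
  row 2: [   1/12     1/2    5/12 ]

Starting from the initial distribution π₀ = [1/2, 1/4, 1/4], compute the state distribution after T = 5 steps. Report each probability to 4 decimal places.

π = [0.1265, 0.4979, 0.3755]

t=0: π = [0.5000, 0.2500, 0.2500]
t=1: π = [0.2500, 0.3542, 0.3958]
t=2: π = [0.1667, 0.4462, 0.3872]
t=3: π = [0.1389, 0.4816, 0.3795]
t=4: π = [0.1296, 0.4938, 0.3765]
t=5: π = [0.1265, 0.4979, 0.3755]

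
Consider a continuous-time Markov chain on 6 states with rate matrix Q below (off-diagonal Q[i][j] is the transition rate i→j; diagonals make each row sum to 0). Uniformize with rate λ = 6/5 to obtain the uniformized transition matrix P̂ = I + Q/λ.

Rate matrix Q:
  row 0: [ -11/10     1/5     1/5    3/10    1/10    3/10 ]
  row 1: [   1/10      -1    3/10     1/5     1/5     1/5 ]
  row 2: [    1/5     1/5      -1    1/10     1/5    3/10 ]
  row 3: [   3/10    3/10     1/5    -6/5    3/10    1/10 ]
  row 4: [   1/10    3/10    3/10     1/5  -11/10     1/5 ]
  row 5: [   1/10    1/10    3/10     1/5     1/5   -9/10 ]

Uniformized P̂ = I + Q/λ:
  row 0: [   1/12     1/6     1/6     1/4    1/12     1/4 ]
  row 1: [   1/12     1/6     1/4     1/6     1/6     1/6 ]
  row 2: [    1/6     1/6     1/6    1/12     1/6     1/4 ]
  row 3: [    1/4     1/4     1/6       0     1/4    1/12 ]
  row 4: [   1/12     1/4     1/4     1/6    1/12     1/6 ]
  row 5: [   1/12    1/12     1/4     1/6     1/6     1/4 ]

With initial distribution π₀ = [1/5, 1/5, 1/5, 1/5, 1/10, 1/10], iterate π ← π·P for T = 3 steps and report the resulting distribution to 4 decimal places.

π = [0.1241, 0.1744, 0.2106, 0.1361, 0.1553, 0.1995]

t=0: π = [0.2000, 0.2000, 0.2000, 0.2000, 0.1000, 0.1000]
t=1: π = [0.1333, 0.1833, 0.2000, 0.1333, 0.1583, 0.1917]
t=2: π = [0.1222, 0.1750, 0.2111, 0.1389, 0.1535, 0.1993]
t=3: π = [0.1241, 0.1744, 0.2106, 0.1361, 0.1553, 0.1995]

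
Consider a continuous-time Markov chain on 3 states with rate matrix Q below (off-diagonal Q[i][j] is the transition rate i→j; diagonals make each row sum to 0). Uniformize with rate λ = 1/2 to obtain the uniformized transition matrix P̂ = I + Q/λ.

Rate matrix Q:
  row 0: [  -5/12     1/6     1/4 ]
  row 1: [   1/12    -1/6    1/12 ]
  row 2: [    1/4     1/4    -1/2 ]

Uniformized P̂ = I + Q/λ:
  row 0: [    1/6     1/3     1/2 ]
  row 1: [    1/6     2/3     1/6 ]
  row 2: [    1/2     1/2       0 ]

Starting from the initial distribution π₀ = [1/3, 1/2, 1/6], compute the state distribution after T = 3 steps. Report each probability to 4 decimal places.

t=0: π = [0.3333, 0.5000, 0.1667]
t=1: π = [0.2222, 0.5278, 0.2500]
t=2: π = [0.2500, 0.5509, 0.1991]
t=3: π = [0.2330, 0.5502, 0.2168]

π = [0.2330, 0.5502, 0.2168]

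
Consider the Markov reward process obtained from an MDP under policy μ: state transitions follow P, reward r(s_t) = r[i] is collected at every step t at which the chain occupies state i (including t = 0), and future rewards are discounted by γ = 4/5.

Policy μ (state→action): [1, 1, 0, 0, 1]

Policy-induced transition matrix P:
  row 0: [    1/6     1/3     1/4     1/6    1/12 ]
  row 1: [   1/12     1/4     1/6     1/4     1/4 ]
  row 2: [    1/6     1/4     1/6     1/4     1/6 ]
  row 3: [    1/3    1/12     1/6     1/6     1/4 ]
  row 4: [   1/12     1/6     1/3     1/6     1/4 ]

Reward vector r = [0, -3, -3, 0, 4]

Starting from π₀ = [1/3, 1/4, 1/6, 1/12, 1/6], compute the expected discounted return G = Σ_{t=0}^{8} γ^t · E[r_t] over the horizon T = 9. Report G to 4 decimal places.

G = -2.2954

t=0: π = [0.3333, 0.2500, 0.1667, 0.0833, 0.1667], E[r] = -0.5833, γ^t·E[r] = -0.583333, running G = -0.583333
t=1: π = [0.1458, 0.2500, 0.2222, 0.2014, 0.1806], E[r] = -0.6944, γ^t·E[r] = -0.555556, running G = -1.138889
t=2: π = [0.1644, 0.2135, 0.2089, 0.2060, 0.2072], E[r] = -0.4387, γ^t·E[r] = -0.280741, running G = -1.419630
t=3: π = [0.1659, 0.2121, 0.2149, 0.2019, 0.2052], E[r] = -0.4602, γ^t·E[r] = -0.235605, running G = -1.655235
t=4: π = [0.1655, 0.2131, 0.2147, 0.2022, 0.2044], E[r] = -0.4656, γ^t·E[r] = -0.190708, running G = -1.845942
t=5: π = [0.1656, 0.2131, 0.2145, 0.2023, 0.2045], E[r] = -0.4647, γ^t·E[r] = -0.152265, running G = -1.998208
t=6: π = [0.1656, 0.2130, 0.2146, 0.2023, 0.2045], E[r] = -0.4647, γ^t·E[r] = -0.121808, running G = -2.120016
t=7: π = [0.1656, 0.2130, 0.2146, 0.2023, 0.2045], E[r] = -0.4647, γ^t·E[r] = -0.097452, running G = -2.217468
t=8: π = [0.1656, 0.2130, 0.2146, 0.2023, 0.2045], E[r] = -0.4647, γ^t·E[r] = -0.077961, running G = -2.295428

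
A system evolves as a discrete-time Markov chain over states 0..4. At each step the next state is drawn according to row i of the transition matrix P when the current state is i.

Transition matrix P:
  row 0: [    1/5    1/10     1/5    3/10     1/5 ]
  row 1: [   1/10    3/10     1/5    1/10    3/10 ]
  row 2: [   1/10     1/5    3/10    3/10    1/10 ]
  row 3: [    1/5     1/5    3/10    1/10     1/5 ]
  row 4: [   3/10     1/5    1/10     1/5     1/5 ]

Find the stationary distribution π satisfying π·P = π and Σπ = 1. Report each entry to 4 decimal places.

π = [0.1773, 0.2025, 0.2224, 0.1997, 0.1980]

Balance equations π_j = Σ_i π_i·P[i][j]:
  π_0 = 1/5·π_0 + 1/10·π_1 + 1/10·π_2 + 1/5·π_3 + 3/10·π_4
  π_1 = 1/10·π_0 + 3/10·π_1 + 1/5·π_2 + 1/5·π_3 + 1/5·π_4
  π_2 = 1/5·π_0 + 1/5·π_1 + 3/10·π_2 + 3/10·π_3 + 1/10·π_4
  π_3 = 3/10·π_0 + 1/10·π_1 + 3/10·π_2 + 1/10·π_3 + 1/5·π_4
  normalize: π_0 + π_1 + π_2 + π_3 + π_4 = 1
Solving the linear system gives exactly π = [511/2882, 1751/8646, 641/2882, 157/786, 856/4323].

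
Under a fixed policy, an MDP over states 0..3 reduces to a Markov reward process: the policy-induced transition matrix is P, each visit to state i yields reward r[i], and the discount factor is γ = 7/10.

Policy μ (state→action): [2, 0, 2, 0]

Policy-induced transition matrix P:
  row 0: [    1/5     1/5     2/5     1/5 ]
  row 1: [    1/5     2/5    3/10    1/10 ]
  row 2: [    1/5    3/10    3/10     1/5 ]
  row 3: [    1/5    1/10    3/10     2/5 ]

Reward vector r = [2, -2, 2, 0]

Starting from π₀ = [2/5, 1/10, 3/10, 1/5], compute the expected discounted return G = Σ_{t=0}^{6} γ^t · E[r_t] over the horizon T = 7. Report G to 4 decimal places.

t=0: π = [0.4000, 0.1000, 0.3000, 0.2000], E[r] = 1.2000, γ^t·E[r] = 1.200000, running G = 1.200000
t=1: π = [0.2000, 0.2300, 0.3400, 0.2300], E[r] = 0.6200, γ^t·E[r] = 0.434000, running G = 1.634000
t=2: π = [0.2000, 0.2570, 0.3200, 0.2230], E[r] = 0.5260, γ^t·E[r] = 0.257740, running G = 1.891740
t=3: π = [0.2000, 0.2611, 0.3200, 0.2189], E[r] = 0.5178, γ^t·E[r] = 0.177605, running G = 2.069345
t=4: π = [0.2000, 0.2623, 0.3200, 0.2177], E[r] = 0.5153, γ^t·E[r] = 0.123733, running G = 2.193079
t=5: π = [0.2000, 0.2627, 0.3200, 0.2173], E[r] = 0.5146, γ^t·E[r] = 0.086489, running G = 2.279568
t=6: π = [0.2000, 0.2628, 0.3200, 0.2172], E[r] = 0.5144, γ^t·E[r] = 0.060516, running G = 2.340084

G = 2.3401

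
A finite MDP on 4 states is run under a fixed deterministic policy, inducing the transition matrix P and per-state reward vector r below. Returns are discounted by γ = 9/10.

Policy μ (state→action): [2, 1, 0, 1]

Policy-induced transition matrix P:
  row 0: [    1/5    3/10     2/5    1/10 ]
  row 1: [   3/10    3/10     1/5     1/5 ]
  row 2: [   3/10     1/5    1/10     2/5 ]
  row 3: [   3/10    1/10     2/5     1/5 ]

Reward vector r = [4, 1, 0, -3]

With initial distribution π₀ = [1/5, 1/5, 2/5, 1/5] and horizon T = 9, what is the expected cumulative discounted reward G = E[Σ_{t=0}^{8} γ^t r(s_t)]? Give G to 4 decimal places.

t=0: π = [0.2000, 0.2000, 0.4000, 0.2000], E[r] = 0.4000, γ^t·E[r] = 0.400000, running G = 0.400000
t=1: π = [0.2800, 0.2200, 0.2400, 0.2600], E[r] = 0.5600, γ^t·E[r] = 0.504000, running G = 0.904000
t=2: π = [0.2720, 0.2240, 0.2840, 0.2200], E[r] = 0.6520, γ^t·E[r] = 0.528120, running G = 1.432120
t=3: π = [0.2728, 0.2276, 0.2700, 0.2296], E[r] = 0.6300, γ^t·E[r] = 0.459270, running G = 1.891390
t=4: π = [0.2727, 0.2271, 0.2735, 0.2267], E[r] = 0.6378, γ^t·E[r] = 0.418461, running G = 2.309851
t=5: π = [0.2727, 0.2273, 0.2725, 0.2274], E[r] = 0.6359, γ^t·E[r] = 0.375521, running G = 2.685372
t=6: π = [0.2727, 0.2273, 0.2728, 0.2272], E[r] = 0.6365, γ^t·E[r] = 0.338243, running G = 3.023615
t=7: π = [0.2727, 0.2273, 0.2727, 0.2273], E[r] = 0.6363, γ^t·E[r] = 0.304358, running G = 3.327973
t=8: π = [0.2727, 0.2273, 0.2727, 0.2273], E[r] = 0.6364, γ^t·E[r] = 0.273937, running G = 3.601909

G = 3.6019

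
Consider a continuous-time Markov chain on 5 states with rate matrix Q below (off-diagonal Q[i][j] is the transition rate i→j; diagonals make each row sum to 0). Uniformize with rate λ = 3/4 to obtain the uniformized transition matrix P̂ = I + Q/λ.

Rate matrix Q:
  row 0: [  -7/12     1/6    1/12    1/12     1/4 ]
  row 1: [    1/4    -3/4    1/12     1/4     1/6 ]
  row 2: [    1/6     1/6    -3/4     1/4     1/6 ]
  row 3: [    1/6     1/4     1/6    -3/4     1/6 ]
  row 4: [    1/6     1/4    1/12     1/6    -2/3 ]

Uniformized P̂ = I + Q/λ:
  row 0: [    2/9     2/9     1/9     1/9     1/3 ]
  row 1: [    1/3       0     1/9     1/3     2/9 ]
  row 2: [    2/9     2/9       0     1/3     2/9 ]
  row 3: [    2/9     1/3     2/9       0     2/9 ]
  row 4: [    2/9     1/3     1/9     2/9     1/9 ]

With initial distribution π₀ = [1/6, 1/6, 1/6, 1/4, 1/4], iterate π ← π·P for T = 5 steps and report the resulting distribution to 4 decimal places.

π = [0.2465, 0.2198, 0.1191, 0.1899, 0.2247]

t=0: π = [0.1667, 0.1667, 0.1667, 0.2500, 0.2500]
t=1: π = [0.2407, 0.2407, 0.1204, 0.1852, 0.2130]
t=2: π = [0.2490, 0.2130, 0.1183, 0.1944, 0.2253]
t=3: π = [0.2459, 0.2215, 0.1196, 0.1882, 0.2249]
t=4: π = [0.2468, 0.2189, 0.1187, 0.1910, 0.2246]
t=5: π = [0.2465, 0.2198, 0.1191, 0.1899, 0.2247]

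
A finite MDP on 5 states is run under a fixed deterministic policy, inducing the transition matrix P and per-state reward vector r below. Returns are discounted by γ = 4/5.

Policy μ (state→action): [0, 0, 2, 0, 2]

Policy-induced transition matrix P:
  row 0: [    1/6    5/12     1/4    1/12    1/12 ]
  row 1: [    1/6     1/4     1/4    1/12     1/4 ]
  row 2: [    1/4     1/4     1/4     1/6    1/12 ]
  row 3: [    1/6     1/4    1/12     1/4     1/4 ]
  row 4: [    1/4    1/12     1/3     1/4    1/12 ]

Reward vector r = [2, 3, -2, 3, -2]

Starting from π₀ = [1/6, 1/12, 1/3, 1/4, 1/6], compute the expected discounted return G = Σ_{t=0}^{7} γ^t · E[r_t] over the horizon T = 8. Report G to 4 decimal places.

t=0: π = [0.1667, 0.0833, 0.3333, 0.2500, 0.1667], E[r] = 0.3333, γ^t·E[r] = 0.333333, running G = 0.333333
t=1: π = [0.2083, 0.2500, 0.2222, 0.1806, 0.1389], E[r] = 0.9861, γ^t·E[r] = 0.788889, running G = 1.122222
t=2: π = [0.1968, 0.2616, 0.2315, 0.1551, 0.1551], E[r] = 0.8704, γ^t·E[r] = 0.557037, running G = 1.679259
t=3: π = [0.1989, 0.2569, 0.2371, 0.1543, 0.1528], E[r] = 0.8519, γ^t·E[r] = 0.436148, running G = 2.115407
t=4: π = [0.1992, 0.2577, 0.2370, 0.1543, 0.1519], E[r] = 0.8564, γ^t·E[r] = 0.350782, running G = 2.466189
t=5: π = [0.1991, 0.2579, 0.2369, 0.1541, 0.1520], E[r] = 0.8562, γ^t·E[r] = 0.280573, running G = 2.746762
t=6: π = [0.1991, 0.2578, 0.2370, 0.1541, 0.1520], E[r] = 0.8560, γ^t·E[r] = 0.224402, running G = 2.971164
t=7: π = [0.1991, 0.2578, 0.2370, 0.1541, 0.1520], E[r] = 0.8560, γ^t·E[r] = 0.179526, running G = 3.150690

G = 3.1507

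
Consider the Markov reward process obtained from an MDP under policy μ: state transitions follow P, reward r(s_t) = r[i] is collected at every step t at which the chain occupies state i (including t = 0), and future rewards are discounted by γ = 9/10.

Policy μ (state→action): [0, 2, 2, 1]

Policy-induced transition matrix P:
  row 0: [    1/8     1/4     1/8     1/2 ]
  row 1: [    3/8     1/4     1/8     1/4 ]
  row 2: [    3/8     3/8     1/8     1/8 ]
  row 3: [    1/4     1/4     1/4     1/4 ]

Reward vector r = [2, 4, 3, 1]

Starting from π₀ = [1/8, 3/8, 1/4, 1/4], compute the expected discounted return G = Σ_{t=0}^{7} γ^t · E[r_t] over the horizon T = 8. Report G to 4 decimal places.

t=0: π = [0.1250, 0.3750, 0.2500, 0.2500], E[r] = 2.7500, γ^t·E[r] = 2.750000, running G = 2.750000
t=1: π = [0.3125, 0.2813, 0.1563, 0.2500], E[r] = 2.4688, γ^t·E[r] = 2.221875, running G = 4.971875
t=2: π = [0.2656, 0.2695, 0.1563, 0.3086], E[r] = 2.3867, γ^t·E[r] = 1.933242, running G = 6.905117
t=3: π = [0.2700, 0.2695, 0.1636, 0.2969], E[r] = 2.4058, γ^t·E[r] = 1.753800, running G = 8.658917
t=4: π = [0.2704, 0.2704, 0.1621, 0.2971], E[r] = 2.4059, γ^t·E[r] = 1.578540, running G = 10.237458
t=5: π = [0.2703, 0.2703, 0.1621, 0.2973], E[r] = 2.4053, γ^t·E[r] = 1.420321, running G = 11.657779
t=6: π = [0.2703, 0.2703, 0.1622, 0.2973], E[r] = 2.4054, γ^t·E[r] = 1.278327, running G = 12.936107
t=7: π = [0.2703, 0.2703, 0.1622, 0.2973], E[r] = 2.4054, γ^t·E[r] = 1.150500, running G = 14.086606

G = 14.0866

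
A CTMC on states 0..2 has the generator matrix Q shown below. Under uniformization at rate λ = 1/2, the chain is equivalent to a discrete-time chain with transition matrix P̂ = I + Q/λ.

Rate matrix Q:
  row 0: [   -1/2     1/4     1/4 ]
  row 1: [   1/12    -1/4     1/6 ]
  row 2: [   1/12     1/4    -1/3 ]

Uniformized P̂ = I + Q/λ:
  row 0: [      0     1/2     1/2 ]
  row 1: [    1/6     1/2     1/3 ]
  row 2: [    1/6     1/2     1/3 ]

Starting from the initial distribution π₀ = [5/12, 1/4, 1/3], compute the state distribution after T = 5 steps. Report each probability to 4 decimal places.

π = [0.1428, 0.5000, 0.3572]

t=0: π = [0.4167, 0.2500, 0.3333]
t=1: π = [0.0972, 0.5000, 0.4028]
t=2: π = [0.1505, 0.5000, 0.3495]
t=3: π = [0.1416, 0.5000, 0.3584]
t=4: π = [0.1431, 0.5000, 0.3569]
t=5: π = [0.1428, 0.5000, 0.3572]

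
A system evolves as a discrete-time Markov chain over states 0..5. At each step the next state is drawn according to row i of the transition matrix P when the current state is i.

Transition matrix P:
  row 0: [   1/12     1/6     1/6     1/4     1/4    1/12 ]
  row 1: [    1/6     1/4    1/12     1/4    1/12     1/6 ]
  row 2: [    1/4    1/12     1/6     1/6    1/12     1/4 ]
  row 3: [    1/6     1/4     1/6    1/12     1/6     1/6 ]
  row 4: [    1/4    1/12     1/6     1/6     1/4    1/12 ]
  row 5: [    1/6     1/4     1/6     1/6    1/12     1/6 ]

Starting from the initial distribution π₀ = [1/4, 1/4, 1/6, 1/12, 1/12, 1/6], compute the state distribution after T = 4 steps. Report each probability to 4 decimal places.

π = [0.1773, 0.1845, 0.1513, 0.1816, 0.1536, 0.1517]

t=0: π = [0.2500, 0.2500, 0.1667, 0.0833, 0.0833, 0.1667]
t=1: π = [0.1667, 0.1875, 0.1458, 0.2014, 0.1458, 0.1528]
t=2: π = [0.1771, 0.1875, 0.1510, 0.1794, 0.1522, 0.1528]
t=3: π = [0.1772, 0.1847, 0.1510, 0.1821, 0.1532, 0.1518]
t=4: π = [0.1773, 0.1845, 0.1513, 0.1816, 0.1536, 0.1517]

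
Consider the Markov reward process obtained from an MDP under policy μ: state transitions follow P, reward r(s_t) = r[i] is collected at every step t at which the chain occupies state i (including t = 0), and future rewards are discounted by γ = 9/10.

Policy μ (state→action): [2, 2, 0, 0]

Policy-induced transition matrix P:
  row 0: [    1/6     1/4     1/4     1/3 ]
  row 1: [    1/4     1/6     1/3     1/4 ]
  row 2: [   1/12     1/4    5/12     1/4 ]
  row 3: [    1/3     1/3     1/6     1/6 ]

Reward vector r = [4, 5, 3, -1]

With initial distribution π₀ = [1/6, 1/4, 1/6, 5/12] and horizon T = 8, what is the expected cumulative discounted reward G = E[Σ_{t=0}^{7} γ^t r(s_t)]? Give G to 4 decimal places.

t=0: π = [0.1667, 0.2500, 0.1667, 0.4167], E[r] = 2.0000, γ^t·E[r] = 2.000000, running G = 2.000000
t=1: π = [0.2431, 0.2639, 0.2639, 0.2292], E[r] = 2.8542, γ^t·E[r] = 2.568750, running G = 4.568750
t=2: π = [0.2049, 0.2471, 0.2969, 0.2512], E[r] = 2.6944, γ^t·E[r] = 2.182500, running G = 6.751250
t=3: π = [0.2044, 0.2503, 0.2991, 0.2461], E[r] = 2.7205, γ^t·E[r] = 1.983234, running G = 8.734484
t=4: π = [0.2036, 0.2497, 0.3002, 0.2465], E[r] = 2.7168, γ^t·E[r] = 1.782522, running G = 10.517006
t=5: π = [0.2035, 0.2497, 0.3003, 0.2464], E[r] = 2.7173, γ^t·E[r] = 1.604549, running G = 12.121555
t=6: π = [0.2035, 0.2497, 0.3003, 0.2464], E[r] = 2.7173, γ^t·E[r] = 1.444067, running G = 13.565622
t=7: π = [0.2035, 0.2497, 0.3003, 0.2464], E[r] = 2.7173, γ^t·E[r] = 1.299663, running G = 14.865285

G = 14.8653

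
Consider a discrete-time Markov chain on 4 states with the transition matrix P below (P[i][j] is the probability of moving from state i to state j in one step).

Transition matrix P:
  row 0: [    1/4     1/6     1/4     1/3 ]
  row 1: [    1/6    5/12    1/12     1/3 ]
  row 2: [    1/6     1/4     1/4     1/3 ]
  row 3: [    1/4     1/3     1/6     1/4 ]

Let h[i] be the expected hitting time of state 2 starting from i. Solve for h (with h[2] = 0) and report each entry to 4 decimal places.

h = [5.6842, 6.9474, 0.0000, 6.3158]

First-step conditioning: h[2] = 0; for i ≠ 2, h[i] = 1 + Σ_k P[i][k]·h[k].
  h[0] = 1 + 1/4·h[0] + 1/6·h[1] + 1/3·h[3]
  h[1] = 1 + 1/6·h[0] + 5/12·h[1] + 1/3·h[3]
  h[3] = 1 + 1/4·h[0] + 1/3·h[1] + 1/4·h[3]
Solving the 3×3 linear system over states ≠ 2 gives exactly h = [108/19, 132/19, 0, 120/19] (h[2] = 0 is the target).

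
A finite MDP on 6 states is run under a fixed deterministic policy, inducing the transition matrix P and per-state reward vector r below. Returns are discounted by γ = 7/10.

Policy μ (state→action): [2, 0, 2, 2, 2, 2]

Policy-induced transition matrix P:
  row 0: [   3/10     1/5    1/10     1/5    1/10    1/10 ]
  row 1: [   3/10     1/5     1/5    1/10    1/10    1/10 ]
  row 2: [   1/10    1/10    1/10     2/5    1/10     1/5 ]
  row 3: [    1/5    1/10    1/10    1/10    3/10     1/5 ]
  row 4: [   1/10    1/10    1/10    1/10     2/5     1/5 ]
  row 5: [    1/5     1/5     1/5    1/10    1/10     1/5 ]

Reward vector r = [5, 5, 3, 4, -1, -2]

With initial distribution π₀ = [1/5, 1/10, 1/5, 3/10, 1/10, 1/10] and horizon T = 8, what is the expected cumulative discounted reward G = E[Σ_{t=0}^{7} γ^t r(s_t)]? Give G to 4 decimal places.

G = 7.8641

t=0: π = [0.2000, 0.1000, 0.2000, 0.3000, 0.1000, 0.1000], E[r] = 3.0000, γ^t·E[r] = 3.000000, running G = 3.000000
t=1: π = [0.2000, 0.1400, 0.1200, 0.1800, 0.1900, 0.1700], E[r] = 2.2500, γ^t·E[r] = 1.575000, running G = 4.575000
t=2: π = [0.2030, 0.1510, 0.1310, 0.1560, 0.1930, 0.1660], E[r] = 2.2620, γ^t·E[r] = 1.108380, running G = 5.683380
t=3: π = [0.2030, 0.1520, 0.1317, 0.1596, 0.1891, 0.1646], E[r] = 2.2902, γ^t·E[r] = 0.785539, running G = 6.468919
t=4: π = [0.2034, 0.1520, 0.1317, 0.1598, 0.1887, 0.1645], E[r] = 2.2935, γ^t·E[r] = 0.550662, running G = 7.019581
t=5: π = [0.2035, 0.1520, 0.1316, 0.1598, 0.1886, 0.1645], E[r] = 2.2943, γ^t·E[r] = 0.385602, running G = 7.405182
t=6: π = [0.2035, 0.1520, 0.1316, 0.1598, 0.1885, 0.1645], E[r] = 2.2945, γ^t·E[r] = 0.269946, running G = 7.675128
t=7: π = [0.2035, 0.1520, 0.1316, 0.1598, 0.1885, 0.1644], E[r] = 2.2946, γ^t·E[r] = 0.188966, running G = 7.864095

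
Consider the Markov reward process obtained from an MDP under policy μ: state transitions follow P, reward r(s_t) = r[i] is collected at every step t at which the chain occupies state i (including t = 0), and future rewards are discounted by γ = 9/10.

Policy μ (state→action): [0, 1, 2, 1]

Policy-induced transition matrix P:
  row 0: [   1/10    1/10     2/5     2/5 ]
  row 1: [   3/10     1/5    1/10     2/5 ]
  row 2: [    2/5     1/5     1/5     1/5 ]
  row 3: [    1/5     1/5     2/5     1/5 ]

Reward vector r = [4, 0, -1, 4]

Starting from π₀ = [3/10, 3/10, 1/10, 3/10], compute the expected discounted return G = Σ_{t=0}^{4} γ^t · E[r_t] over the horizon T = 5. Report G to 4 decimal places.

G = 8.0374

t=0: π = [0.3000, 0.3000, 0.1000, 0.3000], E[r] = 2.3000, γ^t·E[r] = 2.300000, running G = 2.300000
t=1: π = [0.2200, 0.1700, 0.2900, 0.3200], E[r] = 1.8700, γ^t·E[r] = 1.683000, running G = 3.983000
t=2: π = [0.2530, 0.1780, 0.2910, 0.2780], E[r] = 1.8330, γ^t·E[r] = 1.484730, running G = 5.467730
t=3: π = [0.2507, 0.1747, 0.2884, 0.2862], E[r] = 1.8592, γ^t·E[r] = 1.355357, running G = 6.823087
t=4: π = [0.2501, 0.1749, 0.2899, 0.2851], E[r] = 1.8507, γ^t·E[r] = 1.214264, running G = 8.037351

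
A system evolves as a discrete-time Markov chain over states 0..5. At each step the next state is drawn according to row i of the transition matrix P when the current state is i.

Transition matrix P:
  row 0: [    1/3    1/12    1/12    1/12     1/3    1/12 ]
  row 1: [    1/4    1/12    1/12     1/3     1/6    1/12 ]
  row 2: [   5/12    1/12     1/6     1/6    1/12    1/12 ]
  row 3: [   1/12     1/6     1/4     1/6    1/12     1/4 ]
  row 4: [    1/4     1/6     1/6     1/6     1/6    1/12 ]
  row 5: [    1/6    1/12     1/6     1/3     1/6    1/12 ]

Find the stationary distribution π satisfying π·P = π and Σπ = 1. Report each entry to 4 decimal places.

Balance equations π_j = Σ_i π_i·P[i][j]:
  π_0 = 1/3·π_0 + 1/4·π_1 + 5/12·π_2 + 1/12·π_3 + 1/4·π_4 + 1/6·π_5
  π_1 = 1/12·π_0 + 1/12·π_1 + 1/12·π_2 + 1/6·π_3 + 1/6·π_4 + 1/12·π_5
  π_2 = 1/12·π_0 + 1/12·π_1 + 1/6·π_2 + 1/4·π_3 + 1/6·π_4 + 1/6·π_5
  π_3 = 1/12·π_0 + 1/3·π_1 + 1/6·π_2 + 1/6·π_3 + 1/6·π_4 + 1/3·π_5
  π_4 = 1/3·π_0 + 1/6·π_1 + 1/12·π_2 + 1/12·π_3 + 1/6·π_4 + 1/6·π_5
  normalize: π_0 + π_1 + π_2 + π_3 + π_4 + π_5 = 1
Solving the linear system gives exactly π = [30607/119311, 27139/238622, 36051/238622, 43721/238622, 43325/238622, 13586/119311].

π = [0.2565, 0.1137, 0.1511, 0.1832, 0.1816, 0.1139]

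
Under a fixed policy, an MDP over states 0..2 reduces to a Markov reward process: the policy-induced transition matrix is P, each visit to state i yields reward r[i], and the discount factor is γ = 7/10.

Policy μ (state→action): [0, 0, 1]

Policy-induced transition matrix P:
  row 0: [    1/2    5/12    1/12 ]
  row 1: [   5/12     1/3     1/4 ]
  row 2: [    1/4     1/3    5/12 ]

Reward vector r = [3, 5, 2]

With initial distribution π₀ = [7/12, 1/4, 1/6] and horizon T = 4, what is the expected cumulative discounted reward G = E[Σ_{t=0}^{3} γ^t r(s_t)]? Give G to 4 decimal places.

t=0: π = [0.5833, 0.2500, 0.1667], E[r] = 3.3333, γ^t·E[r] = 3.333333, running G = 3.333333
t=1: π = [0.4375, 0.3819, 0.1806], E[r] = 3.5833, γ^t·E[r] = 2.508333, running G = 5.841667
t=2: π = [0.4230, 0.3698, 0.2072], E[r] = 3.5324, γ^t·E[r] = 1.730880, running G = 7.572546
t=3: π = [0.4174, 0.3686, 0.2140], E[r] = 3.5231, γ^t·E[r] = 1.208440, running G = 8.780986

G = 8.7810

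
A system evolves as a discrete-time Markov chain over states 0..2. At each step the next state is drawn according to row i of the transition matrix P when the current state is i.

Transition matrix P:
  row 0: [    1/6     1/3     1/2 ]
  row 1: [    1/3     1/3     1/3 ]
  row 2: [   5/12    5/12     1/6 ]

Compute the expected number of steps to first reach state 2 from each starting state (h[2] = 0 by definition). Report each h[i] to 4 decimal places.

h = [2.2500, 2.6250, 0.0000]

First-step conditioning: h[2] = 0; for i ≠ 2, h[i] = 1 + Σ_k P[i][k]·h[k].
  h[0] = 1 + 1/6·h[0] + 1/3·h[1]
  h[1] = 1 + 1/3·h[0] + 1/3·h[1]
Solving the 2×2 linear system over states ≠ 2 gives exactly h = [9/4, 21/8, 0] (h[2] = 0 is the target).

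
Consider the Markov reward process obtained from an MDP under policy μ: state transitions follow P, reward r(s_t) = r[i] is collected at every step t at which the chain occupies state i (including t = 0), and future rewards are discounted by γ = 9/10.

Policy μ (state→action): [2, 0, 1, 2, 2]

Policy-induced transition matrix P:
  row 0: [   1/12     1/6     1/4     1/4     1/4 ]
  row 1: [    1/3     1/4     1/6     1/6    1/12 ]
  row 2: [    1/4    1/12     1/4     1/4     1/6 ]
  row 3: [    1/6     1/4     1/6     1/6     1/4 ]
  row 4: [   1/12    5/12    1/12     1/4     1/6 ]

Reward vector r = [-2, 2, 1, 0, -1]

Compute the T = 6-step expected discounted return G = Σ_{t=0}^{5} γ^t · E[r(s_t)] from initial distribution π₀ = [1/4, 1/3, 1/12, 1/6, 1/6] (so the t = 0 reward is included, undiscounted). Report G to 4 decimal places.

G = 0.4234

t=0: π = [0.2500, 0.3333, 0.0833, 0.1667, 0.1667], E[r] = 0.0833, γ^t·E[r] = 0.083333, running G = 0.083333
t=1: π = [0.1944, 0.2431, 0.1806, 0.2083, 0.1736], E[r] = 0.1042, γ^t·E[r] = 0.093750, running G = 0.177083
t=2: π = [0.1916, 0.2326, 0.1834, 0.2124, 0.1800], E[r] = 0.0856, γ^t·E[r] = 0.069375, running G = 0.246458
t=3: π = [0.1898, 0.2335, 0.1829, 0.2129, 0.1809], E[r] = 0.0894, γ^t·E[r] = 0.065145, running G = 0.311603
t=4: π = [0.1899, 0.2339, 0.1826, 0.2128, 0.1808], E[r] = 0.0897, γ^t·E[r] = 0.058875, running G = 0.370478
t=5: π = [0.1900, 0.2339, 0.1827, 0.2128, 0.1807], E[r] = 0.0897, γ^t·E[r] = 0.052959, running G = 0.423437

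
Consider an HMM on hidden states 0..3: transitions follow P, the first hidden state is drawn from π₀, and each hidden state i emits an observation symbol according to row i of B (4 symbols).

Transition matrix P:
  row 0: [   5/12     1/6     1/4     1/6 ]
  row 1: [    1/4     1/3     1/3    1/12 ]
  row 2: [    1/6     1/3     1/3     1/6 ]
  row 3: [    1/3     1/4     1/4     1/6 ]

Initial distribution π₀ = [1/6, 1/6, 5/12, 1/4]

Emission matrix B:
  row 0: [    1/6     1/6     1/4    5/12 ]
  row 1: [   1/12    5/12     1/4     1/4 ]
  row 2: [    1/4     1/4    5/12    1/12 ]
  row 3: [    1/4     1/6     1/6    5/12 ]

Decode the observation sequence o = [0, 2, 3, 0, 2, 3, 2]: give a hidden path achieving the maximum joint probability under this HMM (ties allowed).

path = [2, 2, 1, 2, 2, 1, 2]

t=0: δ = [2.778e-02, 1.389e-02, 1.042e-01, 6.250e-02]  (obs o_0=0)
t=1: δ = [5.208e-03, 8.681e-03, 1.447e-02, 2.894e-03]  ψ = [3, 2, 2, 2]  (obs o_1=2)
t=2: δ = [1.005e-03, 1.206e-03, 4.019e-04, 1.005e-03]  ψ = [2, 2, 2, 2]  (obs o_2=3)
t=3: δ = [6.977e-05, 3.349e-05, 1.005e-04, 4.186e-05]  ψ = [0, 1, 1, 0]  (obs o_3=0)
t=4: δ = [7.268e-06, 8.372e-06, 1.395e-05, 2.791e-06]  ψ = [0, 2, 2, 2]  (obs o_4=2)
t=5: δ = [1.262e-06, 1.163e-06, 3.876e-07, 9.690e-07]  ψ = [0, 2, 2, 2]  (obs o_5=3)
t=6: δ = [1.314e-07, 9.690e-08, 1.615e-07, 3.505e-08]  ψ = [0, 1, 1, 0]  (obs o_6=2)
backtrack: best end state = 2; path = [2, 2, 1, 2, 2, 1, 2]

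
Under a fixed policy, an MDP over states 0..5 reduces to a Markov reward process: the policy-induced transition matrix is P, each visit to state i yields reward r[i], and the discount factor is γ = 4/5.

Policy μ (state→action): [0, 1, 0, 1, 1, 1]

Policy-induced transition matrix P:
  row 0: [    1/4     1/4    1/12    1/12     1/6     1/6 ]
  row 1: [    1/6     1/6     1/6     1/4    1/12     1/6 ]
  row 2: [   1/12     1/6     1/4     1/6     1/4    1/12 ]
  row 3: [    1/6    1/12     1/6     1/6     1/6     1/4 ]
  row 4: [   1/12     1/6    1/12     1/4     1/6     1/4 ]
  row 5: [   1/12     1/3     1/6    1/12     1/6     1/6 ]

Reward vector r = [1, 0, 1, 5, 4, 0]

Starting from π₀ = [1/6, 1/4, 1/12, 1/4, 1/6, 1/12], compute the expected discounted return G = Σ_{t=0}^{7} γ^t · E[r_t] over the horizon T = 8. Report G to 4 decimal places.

G = 7.8394

t=0: π = [0.1667, 0.2500, 0.0833, 0.2500, 0.1667, 0.0833], E[r] = 2.1667, γ^t·E[r] = 2.166667, running G = 2.166667
t=1: π = [0.1528, 0.1736, 0.1458, 0.1806, 0.1528, 0.1944], E[r] = 1.8125, γ^t·E[r] = 1.450000, running G = 3.616667
t=2: π = [0.1383, 0.1968, 0.1534, 0.1649, 0.1644, 0.1823], E[r] = 1.7737, γ^t·E[r] = 1.135185, running G = 4.751852
t=3: π = [0.1365, 0.1948, 0.1542, 0.1700, 0.1630, 0.1813], E[r] = 1.7932, γ^t·E[r] = 0.918099, running G = 5.669951
t=4: π = [0.1365, 0.1941, 0.1546, 0.1700, 0.1633, 0.1816], E[r] = 1.7942, γ^t·E[r] = 0.734900, running G = 6.404851
t=5: π = [0.1364, 0.1941, 0.1546, 0.1699, 0.1634, 0.1816], E[r] = 1.7942, γ^t·E[r] = 0.587920, running G = 6.992771
t=6: π = [0.1364, 0.1941, 0.1546, 0.1700, 0.1634, 0.1816], E[r] = 1.7943, γ^t·E[r] = 0.470352, running G = 7.463123
t=7: π = [0.1364, 0.1941, 0.1546, 0.1700, 0.1634, 0.1816], E[r] = 1.7943, γ^t·E[r] = 0.376283, running G = 7.839406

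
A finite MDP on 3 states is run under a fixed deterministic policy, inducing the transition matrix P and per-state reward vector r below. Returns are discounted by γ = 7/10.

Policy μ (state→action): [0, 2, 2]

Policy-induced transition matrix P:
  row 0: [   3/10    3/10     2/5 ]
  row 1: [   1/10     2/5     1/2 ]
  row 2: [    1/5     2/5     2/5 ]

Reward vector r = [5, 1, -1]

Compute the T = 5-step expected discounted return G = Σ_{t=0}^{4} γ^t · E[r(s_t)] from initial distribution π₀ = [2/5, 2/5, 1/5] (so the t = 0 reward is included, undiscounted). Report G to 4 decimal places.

t=0: π = [0.4000, 0.4000, 0.2000], E[r] = 2.2000, γ^t·E[r] = 2.200000, running G = 2.200000
t=1: π = [0.2000, 0.3600, 0.4400], E[r] = 0.9200, γ^t·E[r] = 0.644000, running G = 2.844000
t=2: π = [0.1840, 0.3800, 0.4360], E[r] = 0.8640, γ^t·E[r] = 0.423360, running G = 3.267360
t=3: π = [0.1804, 0.3816, 0.4380], E[r] = 0.8456, γ^t·E[r] = 0.290041, running G = 3.557401
t=4: π = [0.1799, 0.3820, 0.4382], E[r] = 0.8432, γ^t·E[r] = 0.202452, running G = 3.759853

G = 3.7599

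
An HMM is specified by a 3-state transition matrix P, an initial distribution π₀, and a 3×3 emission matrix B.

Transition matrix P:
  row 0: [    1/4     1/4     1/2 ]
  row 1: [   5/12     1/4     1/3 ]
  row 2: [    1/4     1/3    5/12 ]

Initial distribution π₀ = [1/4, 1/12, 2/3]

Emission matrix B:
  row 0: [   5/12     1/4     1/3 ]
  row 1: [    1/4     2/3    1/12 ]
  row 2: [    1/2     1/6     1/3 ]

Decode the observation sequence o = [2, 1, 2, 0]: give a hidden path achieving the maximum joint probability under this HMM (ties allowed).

t=0: δ = [8.333e-02, 6.944e-03, 2.222e-01]  (obs o_0=2)
t=1: δ = [1.389e-02, 4.938e-02, 1.543e-02]  ψ = [2, 2, 2]  (obs o_1=1)
t=2: δ = [6.859e-03, 1.029e-03, 5.487e-03]  ψ = [1, 1, 1]  (obs o_2=2)
t=3: δ = [7.144e-04, 4.572e-04, 1.715e-03]  ψ = [0, 2, 0]  (obs o_3=0)
backtrack: best end state = 2; path = [2, 1, 0, 2]

path = [2, 1, 0, 2]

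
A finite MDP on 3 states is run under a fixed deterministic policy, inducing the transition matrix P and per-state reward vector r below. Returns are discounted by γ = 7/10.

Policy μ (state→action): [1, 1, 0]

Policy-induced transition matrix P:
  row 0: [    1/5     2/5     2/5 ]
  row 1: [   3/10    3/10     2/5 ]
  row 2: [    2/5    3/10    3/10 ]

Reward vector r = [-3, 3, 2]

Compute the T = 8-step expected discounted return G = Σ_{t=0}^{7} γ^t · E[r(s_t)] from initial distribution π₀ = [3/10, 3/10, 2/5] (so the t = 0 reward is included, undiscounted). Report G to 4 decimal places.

t=0: π = [0.3000, 0.3000, 0.4000], E[r] = 0.8000, γ^t·E[r] = 0.800000, running G = 0.800000
t=1: π = [0.3100, 0.3300, 0.3600], E[r] = 0.7800, γ^t·E[r] = 0.546000, running G = 1.346000
t=2: π = [0.3050, 0.3310, 0.3640], E[r] = 0.8060, γ^t·E[r] = 0.394940, running G = 1.740940
t=3: π = [0.3059, 0.3305, 0.3636], E[r] = 0.8010, γ^t·E[r] = 0.274743, running G = 2.015683
t=4: π = [0.3058, 0.3306, 0.3636], E[r] = 0.8017, γ^t·E[r] = 0.192498, running G = 2.208181
t=5: π = [0.3058, 0.3306, 0.3636], E[r] = 0.8016, γ^t·E[r] = 0.134732, running G = 2.342913
t=6: π = [0.3058, 0.3306, 0.3636], E[r] = 0.8017, γ^t·E[r] = 0.094314, running G = 2.437227
t=7: π = [0.3058, 0.3306, 0.3636], E[r] = 0.8017, γ^t·E[r] = 0.066020, running G = 2.503246

G = 2.5032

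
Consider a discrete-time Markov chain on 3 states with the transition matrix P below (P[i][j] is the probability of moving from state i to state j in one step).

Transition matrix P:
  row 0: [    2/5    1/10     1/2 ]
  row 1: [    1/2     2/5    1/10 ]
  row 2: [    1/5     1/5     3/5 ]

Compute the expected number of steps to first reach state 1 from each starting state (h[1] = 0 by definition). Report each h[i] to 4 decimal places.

First-step conditioning: h[1] = 0; for i ≠ 1, h[i] = 1 + Σ_k P[i][k]·h[k].
  h[0] = 1 + 2/5·h[0] + 1/2·h[2]
  h[2] = 1 + 1/5·h[0] + 3/5·h[2]
Solving the 2×2 linear system over states ≠ 1 gives exactly h = [45/7, 0, 40/7] (h[1] = 0 is the target).

h = [6.4286, 0.0000, 5.7143]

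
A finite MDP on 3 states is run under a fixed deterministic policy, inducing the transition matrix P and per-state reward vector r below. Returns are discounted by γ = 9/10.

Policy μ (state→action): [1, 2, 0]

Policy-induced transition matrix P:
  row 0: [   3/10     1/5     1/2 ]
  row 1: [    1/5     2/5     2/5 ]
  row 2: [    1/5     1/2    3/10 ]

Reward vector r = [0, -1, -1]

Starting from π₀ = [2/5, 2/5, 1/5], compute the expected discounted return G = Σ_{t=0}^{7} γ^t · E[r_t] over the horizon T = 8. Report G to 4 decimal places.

G = -4.2343

t=0: π = [0.4000, 0.4000, 0.2000], E[r] = -0.6000, γ^t·E[r] = -0.600000, running G = -0.600000
t=1: π = [0.2400, 0.3400, 0.4200], E[r] = -0.7600, γ^t·E[r] = -0.684000, running G = -1.284000
t=2: π = [0.2240, 0.3940, 0.3820], E[r] = -0.7760, γ^t·E[r] = -0.628560, running G = -1.912560
t=3: π = [0.2224, 0.3934, 0.3842], E[r] = -0.7776, γ^t·E[r] = -0.566870, running G = -2.479430
t=4: π = [0.2222, 0.3939, 0.3838], E[r] = -0.7778, γ^t·E[r] = -0.510288, running G = -2.989719
t=5: π = [0.2222, 0.3939, 0.3838], E[r] = -0.7778, γ^t·E[r] = -0.459269, running G = -3.448988
t=6: π = [0.2222, 0.3939, 0.3838], E[r] = -0.7778, γ^t·E[r] = -0.413343, running G = -3.862331
t=7: π = [0.2222, 0.3939, 0.3838], E[r] = -0.7778, γ^t·E[r] = -0.372009, running G = -4.234339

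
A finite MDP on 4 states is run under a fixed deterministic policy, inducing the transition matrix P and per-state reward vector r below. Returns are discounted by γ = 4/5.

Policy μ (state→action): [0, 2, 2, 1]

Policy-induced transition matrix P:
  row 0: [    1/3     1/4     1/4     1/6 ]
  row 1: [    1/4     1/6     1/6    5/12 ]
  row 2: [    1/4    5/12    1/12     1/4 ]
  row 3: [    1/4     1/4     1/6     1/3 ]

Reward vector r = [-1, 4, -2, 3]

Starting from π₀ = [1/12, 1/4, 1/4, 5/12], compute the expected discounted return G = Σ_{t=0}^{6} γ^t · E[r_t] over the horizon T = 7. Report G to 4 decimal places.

t=0: π = [0.0833, 0.2500, 0.2500, 0.4167], E[r] = 1.6667, γ^t·E[r] = 1.666667, running G = 1.666667
t=1: π = [0.2569, 0.2708, 0.1528, 0.3194], E[r] = 1.4792, γ^t·E[r] = 1.183333, running G = 2.850000
t=2: π = [0.2714, 0.2529, 0.1753, 0.3003], E[r] = 1.2905, γ^t·E[r] = 0.825926, running G = 3.675926
t=3: π = [0.2726, 0.2582, 0.1747, 0.2946], E[r] = 1.2943, γ^t·E[r] = 0.662691, running G = 4.338617
t=4: π = [0.2727, 0.2576, 0.1748, 0.2949], E[r] = 1.2926, γ^t·E[r] = 0.529442, running G = 4.868059
t=5: π = [0.2727, 0.2577, 0.1748, 0.2948], E[r] = 1.2926, γ^t·E[r] = 0.423574, running G = 5.291633
t=6: π = [0.2727, 0.2577, 0.1748, 0.2948], E[r] = 1.2926, γ^t·E[r] = 0.338855, running G = 5.630488

G = 5.6305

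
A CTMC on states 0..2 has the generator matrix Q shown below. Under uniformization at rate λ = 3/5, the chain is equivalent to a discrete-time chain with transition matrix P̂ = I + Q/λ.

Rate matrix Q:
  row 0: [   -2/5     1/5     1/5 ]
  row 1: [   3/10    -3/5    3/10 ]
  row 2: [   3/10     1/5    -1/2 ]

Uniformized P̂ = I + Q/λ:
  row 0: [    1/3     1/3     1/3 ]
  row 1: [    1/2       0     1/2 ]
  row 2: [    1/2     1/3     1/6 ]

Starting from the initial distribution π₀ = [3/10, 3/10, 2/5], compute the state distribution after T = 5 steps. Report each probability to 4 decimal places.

π = [0.4286, 0.2498, 0.3216]

t=0: π = [0.3000, 0.3000, 0.4000]
t=1: π = [0.4500, 0.2333, 0.3167]
t=2: π = [0.4250, 0.2556, 0.3194]
t=3: π = [0.4292, 0.2481, 0.3227]
t=4: π = [0.4285, 0.2506, 0.3209]
t=5: π = [0.4286, 0.2498, 0.3216]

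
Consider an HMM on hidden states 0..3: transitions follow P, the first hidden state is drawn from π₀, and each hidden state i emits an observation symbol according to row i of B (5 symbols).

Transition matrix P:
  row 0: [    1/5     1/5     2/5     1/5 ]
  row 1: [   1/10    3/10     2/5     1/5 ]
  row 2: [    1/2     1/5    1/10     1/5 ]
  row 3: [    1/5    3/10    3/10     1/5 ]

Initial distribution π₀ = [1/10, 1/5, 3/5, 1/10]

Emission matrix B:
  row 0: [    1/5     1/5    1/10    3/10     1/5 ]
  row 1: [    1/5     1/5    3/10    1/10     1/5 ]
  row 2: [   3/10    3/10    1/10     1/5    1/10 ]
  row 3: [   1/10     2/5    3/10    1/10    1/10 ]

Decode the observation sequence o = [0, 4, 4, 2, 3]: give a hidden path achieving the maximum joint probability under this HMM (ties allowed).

path = [2, 0, 1, 1, 2]

t=0: δ = [2.000e-02, 4.000e-02, 1.800e-01, 1.000e-02]  (obs o_0=0)
t=1: δ = [1.800e-02, 7.200e-03, 1.800e-03, 3.600e-03]  ψ = [2, 2, 2, 2]  (obs o_1=4)
t=2: δ = [7.200e-04, 7.200e-04, 7.200e-04, 3.600e-04]  ψ = [0, 0, 0, 0]  (obs o_2=4)
t=3: δ = [3.600e-05, 6.480e-05, 2.880e-05, 4.320e-05]  ψ = [2, 1, 0, 0]  (obs o_3=2)
t=4: δ = [4.320e-06, 1.944e-06, 5.184e-06, 1.296e-06]  ψ = [2, 1, 1, 1]  (obs o_4=3)
backtrack: best end state = 2; path = [2, 0, 1, 1, 2]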